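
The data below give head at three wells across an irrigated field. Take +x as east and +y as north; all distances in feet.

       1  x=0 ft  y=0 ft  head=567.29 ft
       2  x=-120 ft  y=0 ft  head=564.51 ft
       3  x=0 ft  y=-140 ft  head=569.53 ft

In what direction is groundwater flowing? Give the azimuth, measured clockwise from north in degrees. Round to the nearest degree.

305°

∂h/∂x = (564.51 − 567.29) / (-120 − 0) = +0.02317
∂h/∂y = (569.53 − 567.29) / (-140 − 0) = -0.01600
Flow direction (−∇h) has components (-0.02317 E, +0.01600 N).
Azimuth = atan2(E, N) = atan2(-0.02317, +0.01600) = 304.6° ≈ 305°.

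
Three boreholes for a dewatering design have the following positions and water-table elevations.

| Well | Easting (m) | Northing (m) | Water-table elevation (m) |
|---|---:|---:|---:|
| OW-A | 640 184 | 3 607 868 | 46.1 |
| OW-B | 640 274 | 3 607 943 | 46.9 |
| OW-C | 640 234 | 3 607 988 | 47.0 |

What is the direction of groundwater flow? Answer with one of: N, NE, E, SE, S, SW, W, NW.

Differences from OW-A: to OW-B (Δx, Δy, Δh) = (90, 75, +0.8); to OW-C = (50, 120, +0.9).
Solve a·Δx + b·Δy = Δh: det = 90·120 − 50·75 = 7050.
∂h/∂x = [(+0.8)·120 − (+0.9)·75] / 7050 = +0.004043
∂h/∂y = [90·(+0.9) − 50·(+0.8)] / 7050 = +0.005816
Flow = −∇h = (-0.004043 east, -0.005816 north), which points southwest.

SW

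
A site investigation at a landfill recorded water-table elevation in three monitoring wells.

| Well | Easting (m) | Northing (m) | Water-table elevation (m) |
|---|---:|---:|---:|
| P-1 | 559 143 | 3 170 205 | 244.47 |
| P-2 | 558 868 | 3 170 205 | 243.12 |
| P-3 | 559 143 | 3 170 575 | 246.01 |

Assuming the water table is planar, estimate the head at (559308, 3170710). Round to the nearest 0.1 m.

247.4 m

∂h/∂x = (243.12 − 244.47) / (558868 − 559143) = +0.004909
∂h/∂y = (246.01 − 244.47) / (3170575 − 3170205) = +0.004162
h(559308, 3170710) = 244.47 + (+0.004909)·(165) + (+0.004162)·(505) = 244.47 +0.810 +2.102 = 247.382 m.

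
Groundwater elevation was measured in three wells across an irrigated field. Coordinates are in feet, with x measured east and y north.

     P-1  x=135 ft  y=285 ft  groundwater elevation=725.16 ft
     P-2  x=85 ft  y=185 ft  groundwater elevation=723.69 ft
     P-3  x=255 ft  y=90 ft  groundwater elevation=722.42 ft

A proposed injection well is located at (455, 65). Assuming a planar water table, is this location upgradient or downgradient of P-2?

Taking P-1 as reference: P-2−P-1 = (-50, -100, -1.47); P-3−P-1 = (120, -195, -2.74).
Determinant of the coordinate differences = (-50)·(-195) − 120·(-100) = 21750.
∂h/∂x = [(-1.47)·(-195) − (-2.74)·(-100)] / 21750 = +0.0005816
∂h/∂y = [(-50)·(-2.74) − 120·(-1.47)] / 21750 = +0.01441
Head at (455, 65) = 725.16 + (+0.0005816)·(320) + (+0.01441)·(-220) = 722.18 ft.
That is lower than the 723.69 ft at P-2, so the point is downgradient.

downgradient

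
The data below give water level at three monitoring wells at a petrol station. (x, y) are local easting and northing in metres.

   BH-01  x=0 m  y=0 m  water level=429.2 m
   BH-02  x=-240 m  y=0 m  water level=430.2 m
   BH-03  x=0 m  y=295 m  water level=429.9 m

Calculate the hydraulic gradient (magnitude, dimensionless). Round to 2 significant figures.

∂h/∂x = (430.2 − 429.2) / (-240 − 0) = -0.004167
∂h/∂y = (429.9 − 429.2) / (295 − 0) = +0.002373
|∇h| = √(-0.004167² + 0.002373²) = 0.004795

0.0048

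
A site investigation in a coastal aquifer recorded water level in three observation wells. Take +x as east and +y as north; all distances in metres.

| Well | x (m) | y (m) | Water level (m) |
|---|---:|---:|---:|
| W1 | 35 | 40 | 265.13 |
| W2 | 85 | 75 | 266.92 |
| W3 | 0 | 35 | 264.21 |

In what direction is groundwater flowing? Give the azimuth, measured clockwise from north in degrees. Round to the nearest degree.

234°

Differences from W1: to W2 (Δx, Δy, Δh) = (50, 35, +1.79); to W3 = (-35, -5, -0.92).
Determinant of the coordinate differences = 50·(-5) − (-35)·35 = 975.
∂h/∂x = [(+1.79)·(-5) − (-0.92)·35] / 975 = +0.02385
∂h/∂y = [50·(-0.92) − (-35)·(+1.79)] / 975 = +0.01708
Flow direction (−∇h) has components (-0.02385 E, -0.01708 N).
Azimuth = atan2(E, N) = atan2(-0.02385, -0.01708) = 234.4° ≈ 234°.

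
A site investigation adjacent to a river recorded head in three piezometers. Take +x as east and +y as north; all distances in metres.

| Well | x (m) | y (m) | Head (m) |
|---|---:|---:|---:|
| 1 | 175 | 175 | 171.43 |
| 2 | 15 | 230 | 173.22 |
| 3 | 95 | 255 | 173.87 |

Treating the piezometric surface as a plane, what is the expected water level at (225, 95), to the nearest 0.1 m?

169.0 m

Three-point gradient (reference 1): Δ to 2 = (-160, 55, +1.79), Δ to 3 = (-80, 80, +2.44).
∂h/∂x = -0.001071, ∂h/∂y = +0.02943 (det = -8400).
h(225, 95) = 171.43 + (-0.001071)·(50) + (+0.02943)·(-80) = 171.43 -0.054 -2.354 = 169.022 m.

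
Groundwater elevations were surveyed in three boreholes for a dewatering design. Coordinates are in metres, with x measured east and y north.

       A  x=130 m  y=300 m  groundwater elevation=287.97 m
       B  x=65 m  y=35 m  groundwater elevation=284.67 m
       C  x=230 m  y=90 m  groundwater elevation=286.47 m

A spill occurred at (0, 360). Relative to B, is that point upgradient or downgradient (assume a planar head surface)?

upgradient

Taking A as reference: B−A = (-65, -265, -3.30); C−A = (100, -210, -1.50).
Determinant of the coordinate differences = (-65)·(-210) − 100·(-265) = 40150.
∂h/∂x = [(-3.30)·(-210) − (-1.50)·(-265)] / 40150 = +0.007360
∂h/∂y = [(-65)·(-1.50) − 100·(-3.30)] / 40150 = +0.01065
Head at (0, 360) = 287.97 + (+0.007360)·(-130) + (+0.01065)·(60) = 287.65 m.
That is higher than the 284.67 m at B, so the point is upgradient.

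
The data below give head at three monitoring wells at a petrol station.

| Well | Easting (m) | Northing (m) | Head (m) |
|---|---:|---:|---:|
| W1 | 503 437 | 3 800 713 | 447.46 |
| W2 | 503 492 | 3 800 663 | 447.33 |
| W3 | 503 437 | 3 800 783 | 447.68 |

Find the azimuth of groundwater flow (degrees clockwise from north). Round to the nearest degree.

189°

Differences from W1: to W2 (Δx, Δy, Δh) = (55, -50, -0.13); to W3 = (0, 70, +0.22).
Determinant of the coordinate differences = 55·70 − 0·(-50) = 3850.
∂h/∂x = [(-0.13)·70 − (+0.22)·(-50)] / 3850 = +0.0004935
∂h/∂y = [55·(+0.22) − 0·(-0.13)] / 3850 = +0.003143
Flow direction (−∇h) has components (-0.0004935 E, -0.003143 N).
Azimuth = atan2(E, N) = atan2(-0.0004935, -0.003143) = 188.9° ≈ 189°.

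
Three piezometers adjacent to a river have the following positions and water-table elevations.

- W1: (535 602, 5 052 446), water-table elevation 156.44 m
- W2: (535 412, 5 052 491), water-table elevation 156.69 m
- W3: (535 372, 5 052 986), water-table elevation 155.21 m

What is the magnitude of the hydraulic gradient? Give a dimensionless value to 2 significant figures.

0.0038

Differences from W1: to W2 (Δx, Δy, Δh) = (-190, 45, +0.25); to W3 = (-230, 540, -1.23).
Determinant of the coordinate differences = (-190)·540 − (-230)·45 = -92250.
∂h/∂x = [(+0.25)·540 − (-1.23)·45] / -92250 = -0.002063
∂h/∂y = [(-190)·(-1.23) − (-230)·(+0.25)] / -92250 = -0.003157
|∇h| = √(-0.002063² + -0.003157²) = 0.003771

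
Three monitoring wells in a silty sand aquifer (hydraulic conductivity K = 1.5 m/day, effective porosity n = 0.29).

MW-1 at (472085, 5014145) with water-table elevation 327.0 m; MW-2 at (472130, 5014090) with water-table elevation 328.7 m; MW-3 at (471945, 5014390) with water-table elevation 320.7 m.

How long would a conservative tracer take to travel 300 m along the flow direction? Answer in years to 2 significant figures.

With h = a·x + b·y + c and MW-1 as origin, the differences give:
  45·a + (-55)·b = +1.7
  (-140)·a + 245·b = -6.3
Eliminate b (×245 and ×(-55), subtract): 3325·a = 70.00 → a = ∂h/∂x = +0.02105
Back-substitute: b = ∂h/∂y = -0.01368.
|∇h| = √(0.02105² + -0.01368²) = 0.0251
Seepage velocity v = K·i/n = 1.5 × 0.0251 / 0.29 = 0.1298 m/day.
t = 300 / 0.1298 = 2311 days = 6.33 years.

6.3 years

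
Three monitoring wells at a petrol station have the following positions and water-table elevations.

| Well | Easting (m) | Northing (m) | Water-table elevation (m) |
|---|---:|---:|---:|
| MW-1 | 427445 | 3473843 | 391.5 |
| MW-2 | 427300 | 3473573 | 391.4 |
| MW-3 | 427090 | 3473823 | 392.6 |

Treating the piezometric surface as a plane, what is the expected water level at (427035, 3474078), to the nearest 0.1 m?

393.3 m

Differences from MW-1: to MW-2 (Δx, Δy, Δh) = (-145, -270, -0.1); to MW-3 = (-355, -20, +1.1).
Determinant of the coordinate differences = (-145)·(-20) − (-355)·(-270) = -92950.
∂h/∂x = [(-0.1)·(-20) − (+1.1)·(-270)] / -92950 = -0.003217
∂h/∂y = [(-145)·(+1.1) − (-355)·(-0.1)] / -92950 = +0.002098
h(427035, 3474078) = 391.5 + (-0.003217)·(-410) + (+0.002098)·(235) = 391.5 +1.319 +0.493 = 393.312 m.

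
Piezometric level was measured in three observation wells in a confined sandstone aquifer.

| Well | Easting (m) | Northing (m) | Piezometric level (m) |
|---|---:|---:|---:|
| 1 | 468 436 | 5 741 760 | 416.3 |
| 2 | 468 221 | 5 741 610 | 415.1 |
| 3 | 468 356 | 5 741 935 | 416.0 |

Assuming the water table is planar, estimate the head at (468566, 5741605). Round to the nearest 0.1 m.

Differences from 1: to 2 (Δx, Δy, Δh) = (-215, -150, -1.2); to 3 = (-80, 175, -0.3).
Determinant of the coordinate differences = (-215)·175 − (-80)·(-150) = -49625.
∂h/∂x = [(-1.2)·175 − (-0.3)·(-150)] / -49625 = +0.005139
∂h/∂y = [(-215)·(-0.3) − (-80)·(-1.2)] / -49625 = +0.0006348
h(468566, 5741605) = 416.3 + (+0.005139)·(130) + (+0.0006348)·(-155) = 416.3 +0.668 -0.098 = 416.870 m.

416.9 m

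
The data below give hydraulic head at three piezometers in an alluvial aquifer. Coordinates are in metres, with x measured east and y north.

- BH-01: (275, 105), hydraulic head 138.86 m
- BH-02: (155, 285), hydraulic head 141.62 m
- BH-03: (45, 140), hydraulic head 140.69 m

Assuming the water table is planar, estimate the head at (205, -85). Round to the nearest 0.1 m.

137.2 m

With h = a·x + b·y + c and BH-01 as origin, the differences give:
  (-120)·a + 180·b = +2.76
  (-230)·a + 35·b = +1.83
Eliminate b (×35 and ×180, subtract): 37200·a = -232.800 → a = ∂h/∂x = -0.006258
Back-substitute: b = ∂h/∂y = +0.01116.
h(205, -85) = 138.86 + (-0.006258)·(-70) + (+0.01116)·(-190) = 138.86 +0.438 -2.121 = 137.177 m.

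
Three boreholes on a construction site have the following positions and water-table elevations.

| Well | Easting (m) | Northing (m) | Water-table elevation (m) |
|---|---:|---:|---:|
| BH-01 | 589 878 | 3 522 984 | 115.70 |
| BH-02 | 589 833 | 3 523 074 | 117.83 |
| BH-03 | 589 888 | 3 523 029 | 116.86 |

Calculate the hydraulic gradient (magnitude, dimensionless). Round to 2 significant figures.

0.025

Differences from BH-01: to BH-02 (Δx, Δy, Δh) = (-45, 90, +2.13); to BH-03 = (10, 45, +1.16).
Determinant of the coordinate differences = (-45)·45 − 10·90 = -2925.
∂h/∂x = [(+2.13)·45 − (+1.16)·90] / -2925 = +0.002923
∂h/∂y = [(-45)·(+1.16) − 10·(+2.13)] / -2925 = +0.02513
|∇h| = √(0.002923² + 0.02513²) = 0.0253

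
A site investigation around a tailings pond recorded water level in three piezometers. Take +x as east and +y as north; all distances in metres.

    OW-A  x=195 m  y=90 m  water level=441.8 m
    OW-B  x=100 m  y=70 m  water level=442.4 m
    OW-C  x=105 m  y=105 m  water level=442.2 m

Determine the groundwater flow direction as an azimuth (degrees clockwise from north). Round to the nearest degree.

047°

With h = a·x + b·y + c and OW-A as origin, the differences give:
  (-95)·a + (-20)·b = +0.6
  (-90)·a + 15·b = +0.4
Eliminate b (×15 and ×(-20), subtract): -3225·a = 17.00 → a = ∂h/∂x = -0.005271
Back-substitute: b = ∂h/∂y = -0.004961.
Flow direction (−∇h) has components (+0.005271 E, +0.004961 N).
Azimuth = atan2(E, N) = atan2(+0.005271, +0.004961) = 46.7° ≈ 047°.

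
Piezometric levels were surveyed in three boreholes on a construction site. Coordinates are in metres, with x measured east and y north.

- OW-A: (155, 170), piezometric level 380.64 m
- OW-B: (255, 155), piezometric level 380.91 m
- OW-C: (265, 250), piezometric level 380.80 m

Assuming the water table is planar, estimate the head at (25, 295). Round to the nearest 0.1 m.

Differences from OW-A: to OW-B (Δx, Δy, Δh) = (100, -15, +0.27); to OW-C = (110, 80, +0.16).
Solve a·Δx + b·Δy = Δh: det = 100·80 − 110·(-15) = 9650.
∂h/∂x = [(+0.27)·80 − (+0.16)·(-15)] / 9650 = +0.002487
∂h/∂y = [100·(+0.16) − 110·(+0.27)] / 9650 = -0.001420
h(25, 295) = 380.64 + (+0.002487)·(-130) + (-0.001420)·(125) = 380.64 -0.323 -0.177 = 380.139 m.

380.1 m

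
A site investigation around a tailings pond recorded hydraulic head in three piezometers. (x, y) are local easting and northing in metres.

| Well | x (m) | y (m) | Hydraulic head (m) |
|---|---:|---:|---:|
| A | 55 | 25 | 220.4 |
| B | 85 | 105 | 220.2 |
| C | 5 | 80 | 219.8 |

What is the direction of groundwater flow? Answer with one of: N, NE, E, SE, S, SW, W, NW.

With h = a·x + b·y + c and A as origin, the differences give:
  30·a + 80·b = -0.2
  (-50)·a + 55·b = -0.6
Eliminate b (×55 and ×80, subtract): 5650·a = 37.00 → a = ∂h/∂x = +0.006549
Back-substitute: b = ∂h/∂y = -0.004956.
Flow = −∇h = (-0.006549 east, +0.004956 north), which points northwest.

NW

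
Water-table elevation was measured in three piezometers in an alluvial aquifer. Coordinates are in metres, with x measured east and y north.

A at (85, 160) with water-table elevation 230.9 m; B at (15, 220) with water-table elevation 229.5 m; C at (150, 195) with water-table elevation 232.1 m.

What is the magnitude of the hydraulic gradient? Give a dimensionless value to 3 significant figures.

Taking A as reference: B−A = (-70, 60, -1.4); C−A = (65, 35, +1.2).
Solve a·Δx + b·Δy = Δh: det = (-70)·35 − 65·60 = -6350.
∂h/∂x = [(-1.4)·35 − (+1.2)·60] / -6350 = +0.01906
∂h/∂y = [(-70)·(+1.2) − 65·(-1.4)] / -6350 = -0.001102
|∇h| = √(0.01906² + -0.001102²) = 0.01909

0.0191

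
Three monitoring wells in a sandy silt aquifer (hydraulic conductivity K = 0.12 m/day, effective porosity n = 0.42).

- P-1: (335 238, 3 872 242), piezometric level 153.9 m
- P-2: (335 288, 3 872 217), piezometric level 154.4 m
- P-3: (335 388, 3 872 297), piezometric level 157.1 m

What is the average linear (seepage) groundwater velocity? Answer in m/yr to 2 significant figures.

2.2 m/yr

With h = a·x + b·y + c and P-1 as origin, the differences give:
  50·a + (-25)·b = +0.5
  150·a + 55·b = +3.2
Eliminate b (×55 and ×(-25), subtract): 6500·a = 107.50 → a = ∂h/∂x = +0.01654
Back-substitute: b = ∂h/∂y = +0.01308.
|∇h| = √(0.01654² + 0.01308²) = 0.02109
Seepage velocity v = K·i/n = 0.12 × 0.02109 / 0.42 = 0.006026 m/day = 2.201 m/yr.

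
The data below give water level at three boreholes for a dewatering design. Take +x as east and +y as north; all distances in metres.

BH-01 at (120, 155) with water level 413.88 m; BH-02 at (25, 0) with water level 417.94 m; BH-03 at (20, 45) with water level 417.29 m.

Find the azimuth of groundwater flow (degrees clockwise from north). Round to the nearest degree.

With h = a·x + b·y + c and BH-01 as origin, the differences give:
  (-95)·a + (-155)·b = +4.06
  (-100)·a + (-110)·b = +3.41
Eliminate b (×(-110) and ×(-155), subtract): -5050·a = 81.950 → a = ∂h/∂x = -0.01623
Back-substitute: b = ∂h/∂y = -0.01625.
Flow direction (−∇h) has components (+0.01623 E, +0.01625 N).
Azimuth = atan2(E, N) = atan2(+0.01623, +0.01625) = 45.0° ≈ 045°.

045°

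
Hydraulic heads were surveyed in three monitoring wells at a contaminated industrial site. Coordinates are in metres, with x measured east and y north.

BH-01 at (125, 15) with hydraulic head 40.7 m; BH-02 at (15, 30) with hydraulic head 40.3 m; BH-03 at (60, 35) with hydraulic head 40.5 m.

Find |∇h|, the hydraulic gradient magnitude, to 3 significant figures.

Differences from BH-01: to BH-02 (Δx, Δy, Δh) = (-110, 15, -0.4); to BH-03 = (-65, 20, -0.2).
Determinant of the coordinate differences = (-110)·20 − (-65)·15 = -1225.
∂h/∂x = [(-0.4)·20 − (-0.2)·15] / -1225 = +0.004082
∂h/∂y = [(-110)·(-0.2) − (-65)·(-0.4)] / -1225 = +0.003265
|∇h| = √(0.004082² + 0.003265²) = 0.005227

0.00523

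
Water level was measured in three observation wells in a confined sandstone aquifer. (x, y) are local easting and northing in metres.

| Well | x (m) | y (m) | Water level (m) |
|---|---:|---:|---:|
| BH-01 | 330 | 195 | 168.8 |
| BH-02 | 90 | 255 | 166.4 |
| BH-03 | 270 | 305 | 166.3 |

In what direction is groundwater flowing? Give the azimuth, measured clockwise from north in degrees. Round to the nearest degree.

346°

With h = a·x + b·y + c and BH-01 as origin, the differences give:
  (-240)·a + 60·b = -2.4
  (-60)·a + 110·b = -2.5
Eliminate b (×110 and ×60, subtract): -22800·a = -114.00 → a = ∂h/∂x = +0.005000
Back-substitute: b = ∂h/∂y = -0.02000.
Flow direction (−∇h) has components (-0.005000 E, +0.02000 N).
Azimuth = atan2(E, N) = atan2(-0.005000, +0.02000) = 346.0° ≈ 346°.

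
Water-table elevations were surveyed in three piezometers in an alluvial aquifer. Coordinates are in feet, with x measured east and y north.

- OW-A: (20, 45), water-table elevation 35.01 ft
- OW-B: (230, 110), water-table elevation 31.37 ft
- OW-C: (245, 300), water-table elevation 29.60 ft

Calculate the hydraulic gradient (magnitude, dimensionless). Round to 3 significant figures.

With h = a·x + b·y + c and OW-A as origin, the differences give:
  210·a + 65·b = -3.64
  225·a + 255·b = -5.41
Eliminate b (×255 and ×65, subtract): 38925·a = -576.550 → a = ∂h/∂x = -0.01481
Back-substitute: b = ∂h/∂y = -0.008146.
|∇h| = √(-0.01481² + -0.008146²) = 0.0169

0.0169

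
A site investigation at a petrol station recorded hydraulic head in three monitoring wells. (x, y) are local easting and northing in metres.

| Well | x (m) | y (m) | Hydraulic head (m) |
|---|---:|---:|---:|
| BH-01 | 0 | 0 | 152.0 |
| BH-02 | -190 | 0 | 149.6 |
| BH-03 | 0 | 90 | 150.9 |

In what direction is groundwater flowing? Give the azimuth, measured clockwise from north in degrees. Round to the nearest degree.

314°

∂h/∂x = (149.6 − 152.0) / (-190 − 0) = +0.01263
∂h/∂y = (150.9 − 152.0) / (90 − 0) = -0.01222
Flow direction (−∇h) has components (-0.01263 E, +0.01222 N).
Azimuth = atan2(E, N) = atan2(-0.01263, +0.01222) = 314.1° ≈ 314°.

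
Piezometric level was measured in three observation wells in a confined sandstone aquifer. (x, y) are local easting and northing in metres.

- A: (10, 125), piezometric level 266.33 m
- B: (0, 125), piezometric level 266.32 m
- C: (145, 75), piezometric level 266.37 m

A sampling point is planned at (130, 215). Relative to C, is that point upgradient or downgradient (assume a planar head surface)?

upgradient

Taking A as reference: B−A = (-10, 0, -0.01); C−A = (135, -50, +0.04).
Solve a·Δx + b·Δy = Δh: det = (-10)·(-50) − 135·0 = 500.
∂h/∂x = [(-0.01)·(-50) − (+0.04)·0] / 500 = +0.0010000
∂h/∂y = [(-10)·(+0.04) − 135·(-0.01)] / 500 = +0.001900
Head at (130, 215) = 266.33 + (+0.0010000)·(120) + (+0.001900)·(90) = 266.62 m.
That is higher than the 266.37 m at C, so the point is upgradient.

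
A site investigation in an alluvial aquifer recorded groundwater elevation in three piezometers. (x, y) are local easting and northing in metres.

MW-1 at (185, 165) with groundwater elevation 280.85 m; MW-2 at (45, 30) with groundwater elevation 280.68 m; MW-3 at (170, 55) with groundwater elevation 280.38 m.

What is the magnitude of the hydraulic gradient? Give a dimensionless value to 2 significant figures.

0.0058

Differences from MW-1: to MW-2 (Δx, Δy, Δh) = (-140, -135, -0.17); to MW-3 = (-15, -110, -0.47).
Solve a·Δx + b·Δy = Δh: det = (-140)·(-110) − (-15)·(-135) = 13375.
∂h/∂x = [(-0.17)·(-110) − (-0.47)·(-135)] / 13375 = -0.003346
∂h/∂y = [(-140)·(-0.47) − (-15)·(-0.17)] / 13375 = +0.004729
|∇h| = √(-0.003346² + 0.004729²) = 0.005793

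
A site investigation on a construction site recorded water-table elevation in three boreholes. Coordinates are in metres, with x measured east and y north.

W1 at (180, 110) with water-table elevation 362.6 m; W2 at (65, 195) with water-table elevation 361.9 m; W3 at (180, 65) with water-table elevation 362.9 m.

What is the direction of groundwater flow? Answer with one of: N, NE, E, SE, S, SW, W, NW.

N

Taking W1 as reference: W2−W1 = (-115, 85, -0.7); W3−W1 = (0, -45, +0.3).
Determinant of the coordinate differences = (-115)·(-45) − 0·85 = 5175.
∂h/∂x = [(-0.7)·(-45) − (+0.3)·85] / 5175 = +0.001159
∂h/∂y = [(-115)·(+0.3) − 0·(-0.7)] / 5175 = -0.006667
Flow = −∇h = (-0.001159 east, +0.006667 north), which points north.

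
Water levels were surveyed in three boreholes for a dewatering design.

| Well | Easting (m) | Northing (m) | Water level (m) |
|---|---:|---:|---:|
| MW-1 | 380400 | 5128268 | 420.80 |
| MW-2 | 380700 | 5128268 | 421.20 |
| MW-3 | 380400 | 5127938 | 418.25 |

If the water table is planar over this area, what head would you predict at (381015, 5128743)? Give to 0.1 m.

∂h/∂x = (421.20 − 420.80) / (380700 − 380400) = +0.001333
∂h/∂y = (418.25 − 420.80) / (5127938 − 5128268) = +0.007727
h(381015, 5128743) = 420.80 + (+0.001333)·(615) + (+0.007727)·(475) = 420.80 +0.820 +3.670 = 425.290 m.

425.3 m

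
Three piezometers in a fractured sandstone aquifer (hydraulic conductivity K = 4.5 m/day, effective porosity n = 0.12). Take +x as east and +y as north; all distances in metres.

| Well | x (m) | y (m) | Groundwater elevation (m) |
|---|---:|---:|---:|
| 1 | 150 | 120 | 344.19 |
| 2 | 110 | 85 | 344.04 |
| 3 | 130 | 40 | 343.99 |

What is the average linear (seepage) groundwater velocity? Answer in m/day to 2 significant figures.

With h = a·x + b·y + c and 1 as origin, the differences give:
  (-40)·a + (-35)·b = -0.15
  (-20)·a + (-80)·b = -0.20
Eliminate b (×(-80) and ×(-35), subtract): 2500·a = 5.000 → a = ∂h/∂x = +0.002000
Back-substitute: b = ∂h/∂y = +0.002000.
|∇h| = √(0.002000² + 0.002000²) = 0.002828
Seepage velocity v = K·i/n = 4.5 × 0.002828 / 0.12 = 0.1061 m/day.

0.11 m/day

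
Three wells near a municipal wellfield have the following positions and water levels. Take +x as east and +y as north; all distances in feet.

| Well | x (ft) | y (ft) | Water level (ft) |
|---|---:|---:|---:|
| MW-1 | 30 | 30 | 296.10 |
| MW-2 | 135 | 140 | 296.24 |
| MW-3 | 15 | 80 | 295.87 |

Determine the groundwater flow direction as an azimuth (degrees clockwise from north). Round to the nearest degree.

Differences from MW-1: to MW-2 (Δx, Δy, Δh) = (105, 110, +0.14); to MW-3 = (-15, 50, -0.23).
Determinant of the coordinate differences = 105·50 − (-15)·110 = 6900.
∂h/∂x = [(+0.14)·50 − (-0.23)·110] / 6900 = +0.004681
∂h/∂y = [105·(-0.23) − (-15)·(+0.14)] / 6900 = -0.003196
Flow direction (−∇h) has components (-0.004681 E, +0.003196 N).
Azimuth = atan2(E, N) = atan2(-0.004681, +0.003196) = 304.3° ≈ 304°.

304°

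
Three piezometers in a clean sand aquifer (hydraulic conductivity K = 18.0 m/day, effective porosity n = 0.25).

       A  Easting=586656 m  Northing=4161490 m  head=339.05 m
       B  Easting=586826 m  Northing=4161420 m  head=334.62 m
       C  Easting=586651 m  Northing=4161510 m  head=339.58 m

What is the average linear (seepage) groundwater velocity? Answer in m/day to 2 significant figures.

Taking A as reference: B−A = (170, -70, -4.43); C−A = (-5, 20, +0.53).
Determinant of the coordinate differences = 170·20 − (-5)·(-70) = 3050.
∂h/∂x = [(-4.43)·20 − (+0.53)·(-70)] / 3050 = -0.01689
∂h/∂y = [170·(+0.53) − (-5)·(-4.43)] / 3050 = +0.02228
|∇h| = √(-0.01689² + 0.02228²) = 0.02796
Seepage velocity v = K·i/n = 18.0 × 0.02796 / 0.25 = 2.013 m/day.

2.0 m/day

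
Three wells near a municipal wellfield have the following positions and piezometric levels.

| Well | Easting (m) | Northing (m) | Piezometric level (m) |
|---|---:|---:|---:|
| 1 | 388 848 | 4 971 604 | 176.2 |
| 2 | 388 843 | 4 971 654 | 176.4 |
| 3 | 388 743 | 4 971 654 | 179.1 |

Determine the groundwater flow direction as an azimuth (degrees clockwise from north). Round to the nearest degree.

With h = a·x + b·y + c and 1 as origin, the differences give:
  (-5)·a + 50·b = +0.2
  (-105)·a + 50·b = +2.9
Eliminate b (×50 and ×50, subtract): 5000·a = -135.00 → a = ∂h/∂x = -0.02700
Back-substitute: b = ∂h/∂y = +0.001300.
Flow direction (−∇h) has components (+0.02700 E, -0.001300 N).
Azimuth = atan2(E, N) = atan2(+0.02700, -0.001300) = 92.8° ≈ 093°.

093°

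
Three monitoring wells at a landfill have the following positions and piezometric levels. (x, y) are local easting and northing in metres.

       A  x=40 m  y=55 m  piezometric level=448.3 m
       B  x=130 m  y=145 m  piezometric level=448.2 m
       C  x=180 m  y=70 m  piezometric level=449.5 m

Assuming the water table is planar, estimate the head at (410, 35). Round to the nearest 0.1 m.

Differences from A: to B (Δx, Δy, Δh) = (90, 90, -0.1); to C = (140, 15, +1.2).
Determinant of the coordinate differences = 90·15 − 140·90 = -11250.
∂h/∂x = [(-0.1)·15 − (+1.2)·90] / -11250 = +0.009733
∂h/∂y = [90·(+1.2) − 140·(-0.1)] / -11250 = -0.01084
h(410, 35) = 448.3 + (+0.009733)·(370) + (-0.01084)·(-20) = 448.3 +3.601 +0.217 = 452.118 m.

452.1 m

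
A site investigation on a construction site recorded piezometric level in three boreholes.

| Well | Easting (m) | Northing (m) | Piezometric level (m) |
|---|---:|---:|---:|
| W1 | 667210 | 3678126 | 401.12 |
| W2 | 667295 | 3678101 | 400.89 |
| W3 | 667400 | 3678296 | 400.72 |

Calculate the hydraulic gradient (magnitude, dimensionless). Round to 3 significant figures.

0.00261

Three-point gradient (reference W1): Δ to W2 = (85, -25, -0.23), Δ to W3 = (190, 170, -0.40).
∂h/∂x = -0.002557, ∂h/∂y = +0.0005052 (det = 19200).
|∇h| = √(-0.002557² + 0.0005052²) = 0.002606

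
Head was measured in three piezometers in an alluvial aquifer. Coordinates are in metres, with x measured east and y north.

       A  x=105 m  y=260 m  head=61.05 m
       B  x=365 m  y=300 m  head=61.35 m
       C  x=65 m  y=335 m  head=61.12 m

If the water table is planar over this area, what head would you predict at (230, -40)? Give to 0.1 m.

60.7 m

Differences from A: to B (Δx, Δy, Δh) = (260, 40, +0.30); to C = (-40, 75, +0.07).
Determinant of the coordinate differences = 260·75 − (-40)·40 = 21100.
∂h/∂x = [(+0.30)·75 − (+0.07)·40] / 21100 = +0.0009336
∂h/∂y = [260·(+0.07) − (-40)·(+0.30)] / 21100 = +0.001431
h(230, -40) = 61.05 + (+0.0009336)·(125) + (+0.001431)·(-300) = 61.05 +0.117 -0.429 = 60.737 m.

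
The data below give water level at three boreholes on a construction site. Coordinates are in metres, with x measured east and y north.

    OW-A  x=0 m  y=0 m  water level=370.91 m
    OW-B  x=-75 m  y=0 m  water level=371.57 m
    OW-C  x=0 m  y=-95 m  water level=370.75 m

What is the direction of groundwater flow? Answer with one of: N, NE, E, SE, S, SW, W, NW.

E

∂h/∂x = (371.57 − 370.91) / (-75 − 0) = -0.008800
∂h/∂y = (370.75 − 370.91) / (-95 − 0) = +0.001684
Flow = −∇h = (+0.008800 east, -0.001684 north), which points east.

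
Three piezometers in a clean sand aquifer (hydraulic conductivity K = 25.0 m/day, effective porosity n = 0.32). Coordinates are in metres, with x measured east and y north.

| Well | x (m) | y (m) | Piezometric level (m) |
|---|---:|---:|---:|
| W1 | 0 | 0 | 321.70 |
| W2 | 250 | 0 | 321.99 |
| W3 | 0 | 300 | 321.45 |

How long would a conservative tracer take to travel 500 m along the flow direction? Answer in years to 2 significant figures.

12 years

∂h/∂x = (321.99 − 321.70) / (250 − 0) = +0.001160
∂h/∂y = (321.45 − 321.70) / (300 − 0) = -0.0008333
|∇h| = √(0.001160² + -0.0008333²) = 0.001428
Seepage velocity v = K·i/n = 25.0 × 0.001428 / 0.32 = 0.1116 m/day.
t = 500 / 0.1116 = 4480 days = 12.3 years.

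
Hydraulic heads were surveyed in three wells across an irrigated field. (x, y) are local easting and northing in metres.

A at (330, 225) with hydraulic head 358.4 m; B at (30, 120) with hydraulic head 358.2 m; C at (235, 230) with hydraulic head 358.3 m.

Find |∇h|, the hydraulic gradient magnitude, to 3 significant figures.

0.00139

Taking A as reference: B−A = (-300, -105, -0.2); C−A = (-95, 5, -0.1).
Solve a·Δx + b·Δy = Δh: det = (-300)·5 − (-95)·(-105) = -11475.
∂h/∂x = [(-0.2)·5 − (-0.1)·(-105)] / -11475 = +0.001002
∂h/∂y = [(-300)·(-0.1) − (-95)·(-0.2)] / -11475 = -0.0009586
|∇h| = √(0.001002² + -0.0009586²) = 0.001387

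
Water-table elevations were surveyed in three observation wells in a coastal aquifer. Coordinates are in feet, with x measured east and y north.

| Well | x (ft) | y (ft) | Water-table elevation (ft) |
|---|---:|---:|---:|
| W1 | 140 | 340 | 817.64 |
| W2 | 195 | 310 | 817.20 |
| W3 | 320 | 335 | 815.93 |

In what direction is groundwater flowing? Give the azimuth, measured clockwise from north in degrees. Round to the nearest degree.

Three-point gradient (reference W1): Δ to W2 = (55, -30, -0.44), Δ to W3 = (180, -5, -1.71).
∂h/∂x = -0.009580, ∂h/∂y = -0.002898 (det = 5125).
Flow direction (−∇h) has components (+0.009580 E, +0.002898 N).
Azimuth = atan2(E, N) = atan2(+0.009580, +0.002898) = 73.2° ≈ 073°.

073°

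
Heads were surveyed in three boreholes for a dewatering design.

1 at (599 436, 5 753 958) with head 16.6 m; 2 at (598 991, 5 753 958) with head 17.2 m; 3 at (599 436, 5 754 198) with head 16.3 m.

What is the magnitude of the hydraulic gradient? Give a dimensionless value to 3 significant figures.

∂h/∂x = (17.2 − 16.6) / (598991 − 599436) = -0.001348
∂h/∂y = (16.3 − 16.6) / (5754198 − 5753958) = -0.001250
|∇h| = √(-0.001348² + -0.001250²) = 0.001838

0.00184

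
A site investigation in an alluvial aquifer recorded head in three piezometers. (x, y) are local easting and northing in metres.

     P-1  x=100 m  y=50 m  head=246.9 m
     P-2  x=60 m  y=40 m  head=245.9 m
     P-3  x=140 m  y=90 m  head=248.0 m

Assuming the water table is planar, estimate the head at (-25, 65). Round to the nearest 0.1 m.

243.9 m

Three-point gradient (reference P-1): Δ to P-2 = (-40, -10, -1.0), Δ to P-3 = (40, 40, +1.1).
∂h/∂x = +0.02417, ∂h/∂y = +0.003333 (det = -1200).
h(-25, 65) = 246.9 + (+0.02417)·(-125) + (+0.003333)·(15) = 246.9 -3.021 +0.050 = 243.929 m.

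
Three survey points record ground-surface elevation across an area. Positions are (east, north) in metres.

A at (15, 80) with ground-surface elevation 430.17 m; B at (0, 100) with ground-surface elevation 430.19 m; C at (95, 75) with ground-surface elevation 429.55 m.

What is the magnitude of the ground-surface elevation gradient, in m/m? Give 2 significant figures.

Differences from A: to B (Δx, Δy, Δh) = (-15, 20, +0.02); to C = (80, -5, -0.62).
Determinant of the coordinate differences = (-15)·(-5) − 80·20 = -1525.
∂z/∂x = [(+0.02)·(-5) − (-0.62)·20] / -1525 = -0.008066
∂z/∂y = [(-15)·(-0.62) − 80·(+0.02)] / -1525 = -0.005049
|∇f| = √(-0.008066² + -0.005049²) = 0.009516 m/m

0.0095 m/m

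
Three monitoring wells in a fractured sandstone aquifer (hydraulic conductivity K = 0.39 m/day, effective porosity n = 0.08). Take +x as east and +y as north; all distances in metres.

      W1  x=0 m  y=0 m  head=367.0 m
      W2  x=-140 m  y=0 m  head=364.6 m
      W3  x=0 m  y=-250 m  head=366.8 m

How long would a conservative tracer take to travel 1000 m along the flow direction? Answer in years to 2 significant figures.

∂h/∂x = (364.6 − 367.0) / (-140 − 0) = +0.01714
∂h/∂y = (366.8 − 367.0) / (-250 − 0) = +0.0008000
|∇h| = √(0.01714² + 0.0008000²) = 0.01716
Seepage velocity v = K·i/n = 0.39 × 0.01716 / 0.08 = 0.08366 m/day.
t = 1000 / 0.08366 = 1.195e+04 days = 32.7 years.

33 years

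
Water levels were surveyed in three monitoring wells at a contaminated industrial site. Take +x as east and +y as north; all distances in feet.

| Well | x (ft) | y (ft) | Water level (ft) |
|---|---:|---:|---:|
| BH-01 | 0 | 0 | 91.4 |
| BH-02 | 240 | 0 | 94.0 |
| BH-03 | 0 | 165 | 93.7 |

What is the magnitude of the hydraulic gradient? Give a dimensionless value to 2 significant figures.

0.018

∂h/∂x = (94.0 − 91.4) / (240 − 0) = +0.01083
∂h/∂y = (93.7 − 91.4) / (165 − 0) = +0.01394
|∇h| = √(0.01083² + 0.01394²) = 0.01765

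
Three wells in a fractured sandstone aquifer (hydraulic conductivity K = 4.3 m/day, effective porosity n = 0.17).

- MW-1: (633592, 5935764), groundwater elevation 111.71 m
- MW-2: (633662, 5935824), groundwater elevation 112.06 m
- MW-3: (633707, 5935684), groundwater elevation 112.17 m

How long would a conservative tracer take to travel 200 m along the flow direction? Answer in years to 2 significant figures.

Taking MW-1 as reference: MW-2−MW-1 = (70, 60, +0.35); MW-3−MW-1 = (115, -80, +0.46).
Solve a·Δx + b·Δy = Δh: det = 70·(-80) − 115·60 = -12500.
∂h/∂x = [(+0.35)·(-80) − (+0.46)·60] / -12500 = +0.004448
∂h/∂y = [70·(+0.46) − 115·(+0.35)] / -12500 = +0.0006440
|∇h| = √(0.004448² + 0.0006440²) = 0.004494
Seepage velocity v = K·i/n = 4.3 × 0.004494 / 0.17 = 0.1137 m/day.
t = 200 / 0.1137 = 1759 days = 4.82 years.

4.8 years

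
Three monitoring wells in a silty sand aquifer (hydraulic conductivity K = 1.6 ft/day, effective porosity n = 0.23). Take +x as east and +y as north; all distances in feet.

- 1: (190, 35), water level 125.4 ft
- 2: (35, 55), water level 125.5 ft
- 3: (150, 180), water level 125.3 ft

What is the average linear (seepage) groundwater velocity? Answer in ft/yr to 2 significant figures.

3.0 ft/yr

Taking 1 as reference: 2−1 = (-155, 20, +0.1); 3−1 = (-40, 145, -0.1).
Solve a·Δx + b·Δy = Δh: det = (-155)·145 − (-40)·20 = -21675.
∂h/∂x = [(+0.1)·145 − (-0.1)·20] / -21675 = -0.0007612
∂h/∂y = [(-155)·(-0.1) − (-40)·(+0.1)] / -21675 = -0.0008997
|∇h| = √(-0.0007612² + -0.0008997²) = 0.001179
Seepage velocity v = K·i/n = 1.6 × 0.001179 / 0.23 = 0.008202 ft/day = 2.996 ft/yr.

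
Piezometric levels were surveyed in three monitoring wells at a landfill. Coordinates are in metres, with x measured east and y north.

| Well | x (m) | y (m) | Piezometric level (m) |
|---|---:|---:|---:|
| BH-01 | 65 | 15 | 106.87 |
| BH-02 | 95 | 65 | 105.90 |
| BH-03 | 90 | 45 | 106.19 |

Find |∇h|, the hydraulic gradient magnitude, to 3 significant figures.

0.0178

Differences from BH-01: to BH-02 (Δx, Δy, Δh) = (30, 50, -0.97); to BH-03 = (25, 30, -0.68).
Solve a·Δx + b·Δy = Δh: det = 30·30 − 25·50 = -350.
∂h/∂x = [(-0.97)·30 − (-0.68)·50] / -350 = -0.01400
∂h/∂y = [30·(-0.68) − 25·(-0.97)] / -350 = -0.01100
|∇h| = √(-0.01400² + -0.01100²) = 0.0178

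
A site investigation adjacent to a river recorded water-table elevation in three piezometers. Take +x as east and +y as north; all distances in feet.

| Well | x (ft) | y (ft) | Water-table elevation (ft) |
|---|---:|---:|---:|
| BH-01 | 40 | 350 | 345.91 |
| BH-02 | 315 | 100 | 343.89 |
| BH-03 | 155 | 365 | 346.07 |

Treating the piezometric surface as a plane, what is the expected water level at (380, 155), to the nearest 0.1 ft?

Three-point gradient (reference BH-01): Δ to BH-02 = (275, -250, -2.02), Δ to BH-03 = (115, 15, +0.16).
∂h/∂x = +0.0002951, ∂h/∂y = +0.008405 (det = 32875).
h(380, 155) = 345.91 + (+0.0002951)·(340) + (+0.008405)·(-195) = 345.91 +0.100 -1.639 = 344.371 ft.

344.4 ft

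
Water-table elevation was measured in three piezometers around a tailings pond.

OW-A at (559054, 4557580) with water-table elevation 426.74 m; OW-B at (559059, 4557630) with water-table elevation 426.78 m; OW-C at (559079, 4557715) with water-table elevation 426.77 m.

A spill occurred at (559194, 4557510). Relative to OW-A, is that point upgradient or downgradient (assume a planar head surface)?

With h = a·x + b·y + c and OW-A as origin, the differences give:
  5·a + 50·b = +0.04
  25·a + 135·b = +0.03
Eliminate b (×135 and ×50, subtract): -575·a = 3.900 → a = ∂h/∂x = -0.006783
Back-substitute: b = ∂h/∂y = +0.001478.
Head at (559194, 4557510) = 426.74 + (-0.006783)·(140) + (+0.001478)·(-70) = 425.69 m.
That is lower than the 426.74 m at OW-A, so the point is downgradient.

downgradient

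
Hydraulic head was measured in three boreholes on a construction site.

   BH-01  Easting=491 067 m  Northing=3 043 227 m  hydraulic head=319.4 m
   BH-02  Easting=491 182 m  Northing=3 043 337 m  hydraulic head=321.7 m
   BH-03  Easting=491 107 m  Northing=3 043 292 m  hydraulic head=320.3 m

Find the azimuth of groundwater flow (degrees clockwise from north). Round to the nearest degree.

Differences from BH-01: to BH-02 (Δx, Δy, Δh) = (115, 110, +2.3); to BH-03 = (40, 65, +0.9).
Solve a·Δx + b·Δy = Δh: det = 115·65 − 40·110 = 3075.
∂h/∂x = [(+2.3)·65 − (+0.9)·110] / 3075 = +0.01642
∂h/∂y = [115·(+0.9) − 40·(+2.3)] / 3075 = +0.003740
Flow direction (−∇h) has components (-0.01642 E, -0.003740 N).
Azimuth = atan2(E, N) = atan2(-0.01642, -0.003740) = 257.2° ≈ 257°.

257°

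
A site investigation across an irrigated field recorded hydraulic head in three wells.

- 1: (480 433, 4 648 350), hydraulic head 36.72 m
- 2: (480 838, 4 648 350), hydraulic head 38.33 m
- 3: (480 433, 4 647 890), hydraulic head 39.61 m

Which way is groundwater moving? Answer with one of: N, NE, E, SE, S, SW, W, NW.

∂h/∂x = (38.33 − 36.72) / (480838 − 480433) = +0.003975
∂h/∂y = (39.61 − 36.72) / (4647890 − 4648350) = -0.006283
Flow = −∇h = (-0.003975 east, +0.006283 north), which points northwest.

NW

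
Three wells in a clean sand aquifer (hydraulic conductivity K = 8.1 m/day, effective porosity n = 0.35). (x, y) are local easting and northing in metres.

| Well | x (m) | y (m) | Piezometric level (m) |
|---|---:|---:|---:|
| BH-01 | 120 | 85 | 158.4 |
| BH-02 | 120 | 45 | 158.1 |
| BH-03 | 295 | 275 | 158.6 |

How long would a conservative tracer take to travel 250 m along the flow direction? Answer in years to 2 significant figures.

With h = a·x + b·y + c and BH-01 as origin, the differences give:
  0·a + (-40)·b = -0.3
  175·a + 190·b = +0.2
Eliminate b (×190 and ×(-40), subtract): 7000·a = -49.00 → a = ∂h/∂x = -0.007000
Back-substitute: b = ∂h/∂y = +0.007500.
|∇h| = √(-0.007000² + 0.007500²) = 0.01026
Seepage velocity v = K·i/n = 8.1 × 0.01026 / 0.35 = 0.2374 m/day.
t = 250 / 0.2374 = 1053 days = 2.88 years.

2.9 years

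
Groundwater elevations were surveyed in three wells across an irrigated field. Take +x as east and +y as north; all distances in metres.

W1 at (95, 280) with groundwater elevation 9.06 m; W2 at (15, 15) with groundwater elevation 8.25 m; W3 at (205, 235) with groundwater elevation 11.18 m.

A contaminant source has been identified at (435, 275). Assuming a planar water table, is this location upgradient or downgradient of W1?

Taking W1 as reference: W2−W1 = (-80, -265, -0.81); W3−W1 = (110, -45, +2.12).
Determinant of the coordinate differences = (-80)·(-45) − 110·(-265) = 32750.
∂h/∂x = [(-0.81)·(-45) − (+2.12)·(-265)] / 32750 = +0.01827
∂h/∂y = [(-80)·(+2.12) − 110·(-0.81)] / 32750 = -0.002458
Head at (435, 275) = 9.06 + (+0.01827)·(340) + (-0.002458)·(-5) = 15.28 m.
That is higher than the 9.06 m at W1, so the point is upgradient.

upgradient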